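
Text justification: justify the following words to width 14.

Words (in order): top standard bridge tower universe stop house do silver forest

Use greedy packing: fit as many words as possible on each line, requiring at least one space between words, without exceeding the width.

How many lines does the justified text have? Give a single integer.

Line 1: ['top', 'standard'] (min_width=12, slack=2)
Line 2: ['bridge', 'tower'] (min_width=12, slack=2)
Line 3: ['universe', 'stop'] (min_width=13, slack=1)
Line 4: ['house', 'do'] (min_width=8, slack=6)
Line 5: ['silver', 'forest'] (min_width=13, slack=1)
Total lines: 5

Answer: 5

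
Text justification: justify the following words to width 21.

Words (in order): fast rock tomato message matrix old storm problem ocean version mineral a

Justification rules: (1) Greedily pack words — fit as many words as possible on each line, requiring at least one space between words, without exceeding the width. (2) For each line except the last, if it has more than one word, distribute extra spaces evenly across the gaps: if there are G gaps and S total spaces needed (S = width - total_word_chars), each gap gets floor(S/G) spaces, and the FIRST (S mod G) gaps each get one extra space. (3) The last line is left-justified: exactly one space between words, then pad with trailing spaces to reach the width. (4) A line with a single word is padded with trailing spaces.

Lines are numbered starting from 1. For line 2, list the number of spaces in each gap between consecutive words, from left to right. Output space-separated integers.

Line 1: ['fast', 'rock', 'tomato'] (min_width=16, slack=5)
Line 2: ['message', 'matrix', 'old'] (min_width=18, slack=3)
Line 3: ['storm', 'problem', 'ocean'] (min_width=19, slack=2)
Line 4: ['version', 'mineral', 'a'] (min_width=17, slack=4)

Answer: 3 2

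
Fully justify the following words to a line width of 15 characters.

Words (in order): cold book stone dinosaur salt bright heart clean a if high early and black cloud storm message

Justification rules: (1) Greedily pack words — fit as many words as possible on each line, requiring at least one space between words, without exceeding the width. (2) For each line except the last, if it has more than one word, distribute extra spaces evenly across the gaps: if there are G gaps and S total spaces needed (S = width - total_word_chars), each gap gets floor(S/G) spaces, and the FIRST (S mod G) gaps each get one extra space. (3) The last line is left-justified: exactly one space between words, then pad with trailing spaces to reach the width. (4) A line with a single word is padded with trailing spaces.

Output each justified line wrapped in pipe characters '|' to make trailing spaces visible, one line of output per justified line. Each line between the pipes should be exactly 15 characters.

Line 1: ['cold', 'book', 'stone'] (min_width=15, slack=0)
Line 2: ['dinosaur', 'salt'] (min_width=13, slack=2)
Line 3: ['bright', 'heart'] (min_width=12, slack=3)
Line 4: ['clean', 'a', 'if', 'high'] (min_width=15, slack=0)
Line 5: ['early', 'and', 'black'] (min_width=15, slack=0)
Line 6: ['cloud', 'storm'] (min_width=11, slack=4)
Line 7: ['message'] (min_width=7, slack=8)

Answer: |cold book stone|
|dinosaur   salt|
|bright    heart|
|clean a if high|
|early and black|
|cloud     storm|
|message        |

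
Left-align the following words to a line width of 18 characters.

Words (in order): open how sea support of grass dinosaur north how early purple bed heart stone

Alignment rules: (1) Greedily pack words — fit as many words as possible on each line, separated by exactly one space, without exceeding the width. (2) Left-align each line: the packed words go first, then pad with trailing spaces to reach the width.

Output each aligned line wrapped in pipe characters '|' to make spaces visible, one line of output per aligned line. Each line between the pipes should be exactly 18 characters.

Answer: |open how sea      |
|support of grass  |
|dinosaur north how|
|early purple bed  |
|heart stone       |

Derivation:
Line 1: ['open', 'how', 'sea'] (min_width=12, slack=6)
Line 2: ['support', 'of', 'grass'] (min_width=16, slack=2)
Line 3: ['dinosaur', 'north', 'how'] (min_width=18, slack=0)
Line 4: ['early', 'purple', 'bed'] (min_width=16, slack=2)
Line 5: ['heart', 'stone'] (min_width=11, slack=7)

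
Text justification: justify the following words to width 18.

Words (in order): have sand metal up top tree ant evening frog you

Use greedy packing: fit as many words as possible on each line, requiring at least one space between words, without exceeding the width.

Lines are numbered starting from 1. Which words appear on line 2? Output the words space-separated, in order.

Answer: top tree ant

Derivation:
Line 1: ['have', 'sand', 'metal', 'up'] (min_width=18, slack=0)
Line 2: ['top', 'tree', 'ant'] (min_width=12, slack=6)
Line 3: ['evening', 'frog', 'you'] (min_width=16, slack=2)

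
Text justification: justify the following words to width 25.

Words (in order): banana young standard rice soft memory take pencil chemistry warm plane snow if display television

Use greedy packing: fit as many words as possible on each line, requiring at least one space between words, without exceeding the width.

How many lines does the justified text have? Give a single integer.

Answer: 5

Derivation:
Line 1: ['banana', 'young', 'standard'] (min_width=21, slack=4)
Line 2: ['rice', 'soft', 'memory', 'take'] (min_width=21, slack=4)
Line 3: ['pencil', 'chemistry', 'warm'] (min_width=21, slack=4)
Line 4: ['plane', 'snow', 'if', 'display'] (min_width=21, slack=4)
Line 5: ['television'] (min_width=10, slack=15)
Total lines: 5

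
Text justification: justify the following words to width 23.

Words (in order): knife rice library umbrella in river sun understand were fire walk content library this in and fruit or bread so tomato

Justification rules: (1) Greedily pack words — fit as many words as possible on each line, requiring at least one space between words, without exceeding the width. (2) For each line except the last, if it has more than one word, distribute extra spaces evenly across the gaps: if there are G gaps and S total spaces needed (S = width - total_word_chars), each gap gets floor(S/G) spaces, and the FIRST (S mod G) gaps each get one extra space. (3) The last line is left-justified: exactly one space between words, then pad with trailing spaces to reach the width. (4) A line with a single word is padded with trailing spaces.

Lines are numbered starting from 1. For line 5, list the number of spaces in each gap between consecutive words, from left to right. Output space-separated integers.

Answer: 2 2 2 1

Derivation:
Line 1: ['knife', 'rice', 'library'] (min_width=18, slack=5)
Line 2: ['umbrella', 'in', 'river', 'sun'] (min_width=21, slack=2)
Line 3: ['understand', 'were', 'fire'] (min_width=20, slack=3)
Line 4: ['walk', 'content', 'library'] (min_width=20, slack=3)
Line 5: ['this', 'in', 'and', 'fruit', 'or'] (min_width=20, slack=3)
Line 6: ['bread', 'so', 'tomato'] (min_width=15, slack=8)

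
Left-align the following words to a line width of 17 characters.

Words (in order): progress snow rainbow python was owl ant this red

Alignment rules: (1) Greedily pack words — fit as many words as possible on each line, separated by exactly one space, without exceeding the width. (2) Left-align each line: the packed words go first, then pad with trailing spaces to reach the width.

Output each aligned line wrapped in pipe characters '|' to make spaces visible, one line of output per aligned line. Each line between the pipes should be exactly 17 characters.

Line 1: ['progress', 'snow'] (min_width=13, slack=4)
Line 2: ['rainbow', 'python'] (min_width=14, slack=3)
Line 3: ['was', 'owl', 'ant', 'this'] (min_width=16, slack=1)
Line 4: ['red'] (min_width=3, slack=14)

Answer: |progress snow    |
|rainbow python   |
|was owl ant this |
|red              |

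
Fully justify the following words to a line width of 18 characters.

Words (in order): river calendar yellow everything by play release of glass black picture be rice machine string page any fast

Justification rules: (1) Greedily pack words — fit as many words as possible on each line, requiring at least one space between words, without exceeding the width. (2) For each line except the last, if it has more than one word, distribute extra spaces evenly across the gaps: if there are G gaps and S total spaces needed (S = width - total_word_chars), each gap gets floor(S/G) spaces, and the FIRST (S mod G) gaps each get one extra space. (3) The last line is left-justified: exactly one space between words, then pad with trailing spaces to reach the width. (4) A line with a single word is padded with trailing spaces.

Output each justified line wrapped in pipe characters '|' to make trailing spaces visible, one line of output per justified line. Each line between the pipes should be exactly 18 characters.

Line 1: ['river', 'calendar'] (min_width=14, slack=4)
Line 2: ['yellow', 'everything'] (min_width=17, slack=1)
Line 3: ['by', 'play', 'release', 'of'] (min_width=18, slack=0)
Line 4: ['glass', 'black'] (min_width=11, slack=7)
Line 5: ['picture', 'be', 'rice'] (min_width=15, slack=3)
Line 6: ['machine', 'string'] (min_width=14, slack=4)
Line 7: ['page', 'any', 'fast'] (min_width=13, slack=5)

Answer: |river     calendar|
|yellow  everything|
|by play release of|
|glass        black|
|picture   be  rice|
|machine     string|
|page any fast     |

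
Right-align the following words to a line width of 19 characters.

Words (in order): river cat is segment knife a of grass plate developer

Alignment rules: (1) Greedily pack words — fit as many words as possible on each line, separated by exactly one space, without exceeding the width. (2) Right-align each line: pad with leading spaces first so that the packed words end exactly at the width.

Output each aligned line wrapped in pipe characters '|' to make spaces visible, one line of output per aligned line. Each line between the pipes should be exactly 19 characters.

Answer: |       river cat is|
| segment knife a of|
|        grass plate|
|          developer|

Derivation:
Line 1: ['river', 'cat', 'is'] (min_width=12, slack=7)
Line 2: ['segment', 'knife', 'a', 'of'] (min_width=18, slack=1)
Line 3: ['grass', 'plate'] (min_width=11, slack=8)
Line 4: ['developer'] (min_width=9, slack=10)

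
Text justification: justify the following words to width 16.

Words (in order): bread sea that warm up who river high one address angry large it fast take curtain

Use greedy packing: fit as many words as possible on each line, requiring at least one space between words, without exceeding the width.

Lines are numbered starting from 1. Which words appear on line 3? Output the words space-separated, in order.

Line 1: ['bread', 'sea', 'that'] (min_width=14, slack=2)
Line 2: ['warm', 'up', 'who'] (min_width=11, slack=5)
Line 3: ['river', 'high', 'one'] (min_width=14, slack=2)
Line 4: ['address', 'angry'] (min_width=13, slack=3)
Line 5: ['large', 'it', 'fast'] (min_width=13, slack=3)
Line 6: ['take', 'curtain'] (min_width=12, slack=4)

Answer: river high one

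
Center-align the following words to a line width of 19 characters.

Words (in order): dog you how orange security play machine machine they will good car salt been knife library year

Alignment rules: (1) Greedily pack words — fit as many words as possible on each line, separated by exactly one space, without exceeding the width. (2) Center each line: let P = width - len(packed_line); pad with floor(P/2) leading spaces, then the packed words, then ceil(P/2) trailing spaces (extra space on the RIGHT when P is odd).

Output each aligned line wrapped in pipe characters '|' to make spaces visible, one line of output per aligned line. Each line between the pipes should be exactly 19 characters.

Answer: |dog you how orange |
|   security play   |
|  machine machine  |
|they will good car |
|  salt been knife  |
|   library year    |

Derivation:
Line 1: ['dog', 'you', 'how', 'orange'] (min_width=18, slack=1)
Line 2: ['security', 'play'] (min_width=13, slack=6)
Line 3: ['machine', 'machine'] (min_width=15, slack=4)
Line 4: ['they', 'will', 'good', 'car'] (min_width=18, slack=1)
Line 5: ['salt', 'been', 'knife'] (min_width=15, slack=4)
Line 6: ['library', 'year'] (min_width=12, slack=7)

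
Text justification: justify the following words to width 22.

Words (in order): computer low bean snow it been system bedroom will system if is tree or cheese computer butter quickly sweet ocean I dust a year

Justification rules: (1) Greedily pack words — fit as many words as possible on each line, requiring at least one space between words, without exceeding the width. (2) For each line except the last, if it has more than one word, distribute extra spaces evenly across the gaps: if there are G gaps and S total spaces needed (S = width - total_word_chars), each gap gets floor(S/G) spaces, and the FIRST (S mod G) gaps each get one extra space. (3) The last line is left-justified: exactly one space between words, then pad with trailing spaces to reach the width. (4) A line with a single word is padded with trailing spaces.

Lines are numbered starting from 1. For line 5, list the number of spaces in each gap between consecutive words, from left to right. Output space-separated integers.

Answer: 2 2

Derivation:
Line 1: ['computer', 'low', 'bean', 'snow'] (min_width=22, slack=0)
Line 2: ['it', 'been', 'system', 'bedroom'] (min_width=22, slack=0)
Line 3: ['will', 'system', 'if', 'is', 'tree'] (min_width=22, slack=0)
Line 4: ['or', 'cheese', 'computer'] (min_width=18, slack=4)
Line 5: ['butter', 'quickly', 'sweet'] (min_width=20, slack=2)
Line 6: ['ocean', 'I', 'dust', 'a', 'year'] (min_width=19, slack=3)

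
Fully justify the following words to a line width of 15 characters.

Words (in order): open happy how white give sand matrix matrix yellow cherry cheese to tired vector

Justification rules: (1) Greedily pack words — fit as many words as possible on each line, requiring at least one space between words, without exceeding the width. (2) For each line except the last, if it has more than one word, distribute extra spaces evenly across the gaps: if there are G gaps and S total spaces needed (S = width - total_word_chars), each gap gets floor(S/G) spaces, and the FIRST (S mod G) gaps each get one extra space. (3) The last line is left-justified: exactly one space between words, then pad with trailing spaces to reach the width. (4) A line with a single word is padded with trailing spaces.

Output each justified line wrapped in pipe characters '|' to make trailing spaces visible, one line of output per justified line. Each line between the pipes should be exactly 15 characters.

Answer: |open  happy how|
|white give sand|
|matrix   matrix|
|yellow   cherry|
|cheese to tired|
|vector         |

Derivation:
Line 1: ['open', 'happy', 'how'] (min_width=14, slack=1)
Line 2: ['white', 'give', 'sand'] (min_width=15, slack=0)
Line 3: ['matrix', 'matrix'] (min_width=13, slack=2)
Line 4: ['yellow', 'cherry'] (min_width=13, slack=2)
Line 5: ['cheese', 'to', 'tired'] (min_width=15, slack=0)
Line 6: ['vector'] (min_width=6, slack=9)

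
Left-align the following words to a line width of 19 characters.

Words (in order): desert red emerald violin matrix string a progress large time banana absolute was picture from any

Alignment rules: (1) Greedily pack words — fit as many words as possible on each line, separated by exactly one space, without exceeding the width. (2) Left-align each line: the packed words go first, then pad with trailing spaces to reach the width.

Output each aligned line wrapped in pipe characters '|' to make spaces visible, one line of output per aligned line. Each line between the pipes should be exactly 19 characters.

Line 1: ['desert', 'red', 'emerald'] (min_width=18, slack=1)
Line 2: ['violin', 'matrix'] (min_width=13, slack=6)
Line 3: ['string', 'a', 'progress'] (min_width=17, slack=2)
Line 4: ['large', 'time', 'banana'] (min_width=17, slack=2)
Line 5: ['absolute', 'was'] (min_width=12, slack=7)
Line 6: ['picture', 'from', 'any'] (min_width=16, slack=3)

Answer: |desert red emerald |
|violin matrix      |
|string a progress  |
|large time banana  |
|absolute was       |
|picture from any   |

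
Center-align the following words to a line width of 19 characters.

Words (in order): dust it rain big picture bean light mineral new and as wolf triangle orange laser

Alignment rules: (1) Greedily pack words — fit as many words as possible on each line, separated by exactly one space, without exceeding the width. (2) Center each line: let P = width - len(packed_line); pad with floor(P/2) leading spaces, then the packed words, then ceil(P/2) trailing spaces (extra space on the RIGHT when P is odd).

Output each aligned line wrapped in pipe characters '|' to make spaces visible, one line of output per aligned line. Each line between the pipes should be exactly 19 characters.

Line 1: ['dust', 'it', 'rain', 'big'] (min_width=16, slack=3)
Line 2: ['picture', 'bean', 'light'] (min_width=18, slack=1)
Line 3: ['mineral', 'new', 'and', 'as'] (min_width=18, slack=1)
Line 4: ['wolf', 'triangle'] (min_width=13, slack=6)
Line 5: ['orange', 'laser'] (min_width=12, slack=7)

Answer: | dust it rain big  |
|picture bean light |
|mineral new and as |
|   wolf triangle   |
|   orange laser    |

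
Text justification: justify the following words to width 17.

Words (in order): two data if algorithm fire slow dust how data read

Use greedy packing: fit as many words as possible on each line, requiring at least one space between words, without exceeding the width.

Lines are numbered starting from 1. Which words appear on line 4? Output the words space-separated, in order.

Line 1: ['two', 'data', 'if'] (min_width=11, slack=6)
Line 2: ['algorithm', 'fire'] (min_width=14, slack=3)
Line 3: ['slow', 'dust', 'how'] (min_width=13, slack=4)
Line 4: ['data', 'read'] (min_width=9, slack=8)

Answer: data read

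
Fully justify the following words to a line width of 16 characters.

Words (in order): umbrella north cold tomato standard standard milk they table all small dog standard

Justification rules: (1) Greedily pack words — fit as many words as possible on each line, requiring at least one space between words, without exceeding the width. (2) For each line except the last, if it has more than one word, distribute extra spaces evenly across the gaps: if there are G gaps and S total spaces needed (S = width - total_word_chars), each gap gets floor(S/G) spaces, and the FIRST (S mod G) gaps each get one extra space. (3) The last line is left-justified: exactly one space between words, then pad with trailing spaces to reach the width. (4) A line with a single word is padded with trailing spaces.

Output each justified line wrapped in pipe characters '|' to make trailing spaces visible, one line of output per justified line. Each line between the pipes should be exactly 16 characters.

Answer: |umbrella   north|
|cold      tomato|
|standard        |
|standard    milk|
|they  table  all|
|small        dog|
|standard        |

Derivation:
Line 1: ['umbrella', 'north'] (min_width=14, slack=2)
Line 2: ['cold', 'tomato'] (min_width=11, slack=5)
Line 3: ['standard'] (min_width=8, slack=8)
Line 4: ['standard', 'milk'] (min_width=13, slack=3)
Line 5: ['they', 'table', 'all'] (min_width=14, slack=2)
Line 6: ['small', 'dog'] (min_width=9, slack=7)
Line 7: ['standard'] (min_width=8, slack=8)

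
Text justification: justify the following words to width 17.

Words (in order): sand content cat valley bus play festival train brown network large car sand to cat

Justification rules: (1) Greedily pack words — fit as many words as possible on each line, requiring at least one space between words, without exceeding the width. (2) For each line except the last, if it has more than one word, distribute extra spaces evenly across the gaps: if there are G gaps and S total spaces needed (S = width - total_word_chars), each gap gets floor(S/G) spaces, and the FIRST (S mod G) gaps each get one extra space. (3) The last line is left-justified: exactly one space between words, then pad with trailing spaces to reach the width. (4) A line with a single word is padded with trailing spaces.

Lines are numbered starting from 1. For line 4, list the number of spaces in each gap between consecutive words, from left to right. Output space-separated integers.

Line 1: ['sand', 'content', 'cat'] (min_width=16, slack=1)
Line 2: ['valley', 'bus', 'play'] (min_width=15, slack=2)
Line 3: ['festival', 'train'] (min_width=14, slack=3)
Line 4: ['brown', 'network'] (min_width=13, slack=4)
Line 5: ['large', 'car', 'sand', 'to'] (min_width=17, slack=0)
Line 6: ['cat'] (min_width=3, slack=14)

Answer: 5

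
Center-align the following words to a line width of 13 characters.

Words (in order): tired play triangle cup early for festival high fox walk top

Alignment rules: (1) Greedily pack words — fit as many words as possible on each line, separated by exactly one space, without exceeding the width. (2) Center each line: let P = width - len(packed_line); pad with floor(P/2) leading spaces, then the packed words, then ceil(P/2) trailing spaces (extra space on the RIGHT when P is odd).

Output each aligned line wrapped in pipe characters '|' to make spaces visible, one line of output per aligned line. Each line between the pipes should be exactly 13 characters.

Line 1: ['tired', 'play'] (min_width=10, slack=3)
Line 2: ['triangle', 'cup'] (min_width=12, slack=1)
Line 3: ['early', 'for'] (min_width=9, slack=4)
Line 4: ['festival', 'high'] (min_width=13, slack=0)
Line 5: ['fox', 'walk', 'top'] (min_width=12, slack=1)

Answer: | tired play  |
|triangle cup |
|  early for  |
|festival high|
|fox walk top |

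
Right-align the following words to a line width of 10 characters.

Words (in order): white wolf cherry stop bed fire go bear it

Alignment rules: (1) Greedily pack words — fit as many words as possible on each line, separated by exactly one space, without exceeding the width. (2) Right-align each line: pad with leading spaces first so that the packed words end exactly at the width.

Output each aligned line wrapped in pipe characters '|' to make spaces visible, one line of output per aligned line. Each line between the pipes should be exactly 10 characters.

Line 1: ['white', 'wolf'] (min_width=10, slack=0)
Line 2: ['cherry'] (min_width=6, slack=4)
Line 3: ['stop', 'bed'] (min_width=8, slack=2)
Line 4: ['fire', 'go'] (min_width=7, slack=3)
Line 5: ['bear', 'it'] (min_width=7, slack=3)

Answer: |white wolf|
|    cherry|
|  stop bed|
|   fire go|
|   bear it|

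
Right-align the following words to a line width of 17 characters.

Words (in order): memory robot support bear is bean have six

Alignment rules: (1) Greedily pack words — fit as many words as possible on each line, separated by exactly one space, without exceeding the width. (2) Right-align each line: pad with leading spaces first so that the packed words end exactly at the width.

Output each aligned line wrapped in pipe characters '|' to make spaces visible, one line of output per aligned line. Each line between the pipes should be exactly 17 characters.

Line 1: ['memory', 'robot'] (min_width=12, slack=5)
Line 2: ['support', 'bear', 'is'] (min_width=15, slack=2)
Line 3: ['bean', 'have', 'six'] (min_width=13, slack=4)

Answer: |     memory robot|
|  support bear is|
|    bean have six|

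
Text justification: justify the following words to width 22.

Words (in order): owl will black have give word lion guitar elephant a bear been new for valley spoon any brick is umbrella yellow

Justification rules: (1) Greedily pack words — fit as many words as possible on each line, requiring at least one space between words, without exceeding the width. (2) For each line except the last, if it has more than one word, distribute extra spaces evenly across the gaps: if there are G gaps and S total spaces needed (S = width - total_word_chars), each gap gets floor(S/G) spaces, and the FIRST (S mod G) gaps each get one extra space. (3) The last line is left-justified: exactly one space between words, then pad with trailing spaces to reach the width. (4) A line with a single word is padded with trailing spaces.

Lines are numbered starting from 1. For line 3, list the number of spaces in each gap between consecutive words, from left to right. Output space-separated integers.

Answer: 2 2 1

Derivation:
Line 1: ['owl', 'will', 'black', 'have'] (min_width=19, slack=3)
Line 2: ['give', 'word', 'lion', 'guitar'] (min_width=21, slack=1)
Line 3: ['elephant', 'a', 'bear', 'been'] (min_width=20, slack=2)
Line 4: ['new', 'for', 'valley', 'spoon'] (min_width=20, slack=2)
Line 5: ['any', 'brick', 'is', 'umbrella'] (min_width=21, slack=1)
Line 6: ['yellow'] (min_width=6, slack=16)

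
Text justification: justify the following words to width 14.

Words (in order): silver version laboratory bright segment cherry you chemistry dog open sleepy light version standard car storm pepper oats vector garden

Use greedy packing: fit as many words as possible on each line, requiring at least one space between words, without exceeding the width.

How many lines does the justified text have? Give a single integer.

Answer: 11

Derivation:
Line 1: ['silver', 'version'] (min_width=14, slack=0)
Line 2: ['laboratory'] (min_width=10, slack=4)
Line 3: ['bright', 'segment'] (min_width=14, slack=0)
Line 4: ['cherry', 'you'] (min_width=10, slack=4)
Line 5: ['chemistry', 'dog'] (min_width=13, slack=1)
Line 6: ['open', 'sleepy'] (min_width=11, slack=3)
Line 7: ['light', 'version'] (min_width=13, slack=1)
Line 8: ['standard', 'car'] (min_width=12, slack=2)
Line 9: ['storm', 'pepper'] (min_width=12, slack=2)
Line 10: ['oats', 'vector'] (min_width=11, slack=3)
Line 11: ['garden'] (min_width=6, slack=8)
Total lines: 11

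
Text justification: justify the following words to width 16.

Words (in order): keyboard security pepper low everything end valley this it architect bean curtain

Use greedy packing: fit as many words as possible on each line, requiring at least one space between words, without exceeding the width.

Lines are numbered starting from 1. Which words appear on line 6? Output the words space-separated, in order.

Answer: bean curtain

Derivation:
Line 1: ['keyboard'] (min_width=8, slack=8)
Line 2: ['security', 'pepper'] (min_width=15, slack=1)
Line 3: ['low', 'everything'] (min_width=14, slack=2)
Line 4: ['end', 'valley', 'this'] (min_width=15, slack=1)
Line 5: ['it', 'architect'] (min_width=12, slack=4)
Line 6: ['bean', 'curtain'] (min_width=12, slack=4)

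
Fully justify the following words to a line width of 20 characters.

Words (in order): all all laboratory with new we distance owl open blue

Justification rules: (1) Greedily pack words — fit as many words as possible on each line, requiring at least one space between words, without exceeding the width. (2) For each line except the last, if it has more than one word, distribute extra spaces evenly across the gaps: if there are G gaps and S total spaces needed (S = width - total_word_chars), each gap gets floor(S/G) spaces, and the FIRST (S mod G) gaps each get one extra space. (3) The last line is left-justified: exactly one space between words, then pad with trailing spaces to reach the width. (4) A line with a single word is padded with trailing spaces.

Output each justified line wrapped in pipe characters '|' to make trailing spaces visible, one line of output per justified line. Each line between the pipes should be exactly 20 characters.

Line 1: ['all', 'all', 'laboratory'] (min_width=18, slack=2)
Line 2: ['with', 'new', 'we', 'distance'] (min_width=20, slack=0)
Line 3: ['owl', 'open', 'blue'] (min_width=13, slack=7)

Answer: |all  all  laboratory|
|with new we distance|
|owl open blue       |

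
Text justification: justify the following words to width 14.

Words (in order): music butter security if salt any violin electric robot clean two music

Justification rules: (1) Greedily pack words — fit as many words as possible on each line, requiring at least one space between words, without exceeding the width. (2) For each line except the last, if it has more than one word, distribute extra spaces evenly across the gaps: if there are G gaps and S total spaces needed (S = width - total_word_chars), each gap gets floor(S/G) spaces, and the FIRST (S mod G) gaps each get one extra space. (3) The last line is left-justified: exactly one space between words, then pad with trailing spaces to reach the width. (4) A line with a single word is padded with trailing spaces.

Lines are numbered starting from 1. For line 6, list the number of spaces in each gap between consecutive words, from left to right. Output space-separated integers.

Answer: 6

Derivation:
Line 1: ['music', 'butter'] (min_width=12, slack=2)
Line 2: ['security', 'if'] (min_width=11, slack=3)
Line 3: ['salt', 'any'] (min_width=8, slack=6)
Line 4: ['violin'] (min_width=6, slack=8)
Line 5: ['electric', 'robot'] (min_width=14, slack=0)
Line 6: ['clean', 'two'] (min_width=9, slack=5)
Line 7: ['music'] (min_width=5, slack=9)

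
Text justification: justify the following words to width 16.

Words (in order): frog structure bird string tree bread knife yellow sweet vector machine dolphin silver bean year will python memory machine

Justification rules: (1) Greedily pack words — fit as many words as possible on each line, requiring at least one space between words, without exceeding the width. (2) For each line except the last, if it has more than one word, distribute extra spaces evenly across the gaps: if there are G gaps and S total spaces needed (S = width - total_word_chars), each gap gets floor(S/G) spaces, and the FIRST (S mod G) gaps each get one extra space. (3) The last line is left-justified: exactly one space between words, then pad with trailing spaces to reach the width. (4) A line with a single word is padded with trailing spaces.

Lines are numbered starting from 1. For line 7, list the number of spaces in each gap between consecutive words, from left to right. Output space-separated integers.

Answer: 2 2

Derivation:
Line 1: ['frog', 'structure'] (min_width=14, slack=2)
Line 2: ['bird', 'string', 'tree'] (min_width=16, slack=0)
Line 3: ['bread', 'knife'] (min_width=11, slack=5)
Line 4: ['yellow', 'sweet'] (min_width=12, slack=4)
Line 5: ['vector', 'machine'] (min_width=14, slack=2)
Line 6: ['dolphin', 'silver'] (min_width=14, slack=2)
Line 7: ['bean', 'year', 'will'] (min_width=14, slack=2)
Line 8: ['python', 'memory'] (min_width=13, slack=3)
Line 9: ['machine'] (min_width=7, slack=9)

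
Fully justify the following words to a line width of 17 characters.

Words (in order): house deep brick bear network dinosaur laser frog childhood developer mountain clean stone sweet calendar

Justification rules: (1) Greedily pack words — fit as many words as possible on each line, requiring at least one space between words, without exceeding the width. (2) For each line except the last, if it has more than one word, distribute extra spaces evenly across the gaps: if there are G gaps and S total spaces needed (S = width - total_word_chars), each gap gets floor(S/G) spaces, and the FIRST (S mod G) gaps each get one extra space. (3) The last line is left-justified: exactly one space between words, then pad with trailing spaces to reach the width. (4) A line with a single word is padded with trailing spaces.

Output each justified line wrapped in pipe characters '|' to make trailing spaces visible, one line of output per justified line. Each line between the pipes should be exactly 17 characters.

Line 1: ['house', 'deep', 'brick'] (min_width=16, slack=1)
Line 2: ['bear', 'network'] (min_width=12, slack=5)
Line 3: ['dinosaur', 'laser'] (min_width=14, slack=3)
Line 4: ['frog', 'childhood'] (min_width=14, slack=3)
Line 5: ['developer'] (min_width=9, slack=8)
Line 6: ['mountain', 'clean'] (min_width=14, slack=3)
Line 7: ['stone', 'sweet'] (min_width=11, slack=6)
Line 8: ['calendar'] (min_width=8, slack=9)

Answer: |house  deep brick|
|bear      network|
|dinosaur    laser|
|frog    childhood|
|developer        |
|mountain    clean|
|stone       sweet|
|calendar         |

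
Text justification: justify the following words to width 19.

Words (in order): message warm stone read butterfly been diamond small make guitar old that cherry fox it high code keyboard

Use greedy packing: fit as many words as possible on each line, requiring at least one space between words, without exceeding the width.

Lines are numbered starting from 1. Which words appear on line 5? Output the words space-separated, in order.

Line 1: ['message', 'warm', 'stone'] (min_width=18, slack=1)
Line 2: ['read', 'butterfly', 'been'] (min_width=19, slack=0)
Line 3: ['diamond', 'small', 'make'] (min_width=18, slack=1)
Line 4: ['guitar', 'old', 'that'] (min_width=15, slack=4)
Line 5: ['cherry', 'fox', 'it', 'high'] (min_width=18, slack=1)
Line 6: ['code', 'keyboard'] (min_width=13, slack=6)

Answer: cherry fox it high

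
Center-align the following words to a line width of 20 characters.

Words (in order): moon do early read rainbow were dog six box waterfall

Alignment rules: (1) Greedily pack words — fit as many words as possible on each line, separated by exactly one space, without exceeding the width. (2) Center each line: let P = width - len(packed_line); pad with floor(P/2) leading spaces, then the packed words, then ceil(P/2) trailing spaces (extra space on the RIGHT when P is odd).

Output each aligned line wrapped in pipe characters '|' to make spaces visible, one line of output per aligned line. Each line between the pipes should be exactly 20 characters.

Line 1: ['moon', 'do', 'early', 'read'] (min_width=18, slack=2)
Line 2: ['rainbow', 'were', 'dog', 'six'] (min_width=20, slack=0)
Line 3: ['box', 'waterfall'] (min_width=13, slack=7)

Answer: | moon do early read |
|rainbow were dog six|
|   box waterfall    |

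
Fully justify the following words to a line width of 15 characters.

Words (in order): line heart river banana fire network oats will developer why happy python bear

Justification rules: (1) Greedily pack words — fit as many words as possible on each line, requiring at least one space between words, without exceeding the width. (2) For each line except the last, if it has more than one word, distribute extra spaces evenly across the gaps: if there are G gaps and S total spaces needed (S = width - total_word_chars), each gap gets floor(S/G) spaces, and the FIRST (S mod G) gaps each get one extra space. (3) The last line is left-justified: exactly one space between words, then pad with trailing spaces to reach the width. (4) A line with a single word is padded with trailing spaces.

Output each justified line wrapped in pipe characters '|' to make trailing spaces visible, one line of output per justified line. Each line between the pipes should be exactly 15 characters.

Answer: |line      heart|
|river    banana|
|fire    network|
|oats       will|
|developer   why|
|happy    python|
|bear           |

Derivation:
Line 1: ['line', 'heart'] (min_width=10, slack=5)
Line 2: ['river', 'banana'] (min_width=12, slack=3)
Line 3: ['fire', 'network'] (min_width=12, slack=3)
Line 4: ['oats', 'will'] (min_width=9, slack=6)
Line 5: ['developer', 'why'] (min_width=13, slack=2)
Line 6: ['happy', 'python'] (min_width=12, slack=3)
Line 7: ['bear'] (min_width=4, slack=11)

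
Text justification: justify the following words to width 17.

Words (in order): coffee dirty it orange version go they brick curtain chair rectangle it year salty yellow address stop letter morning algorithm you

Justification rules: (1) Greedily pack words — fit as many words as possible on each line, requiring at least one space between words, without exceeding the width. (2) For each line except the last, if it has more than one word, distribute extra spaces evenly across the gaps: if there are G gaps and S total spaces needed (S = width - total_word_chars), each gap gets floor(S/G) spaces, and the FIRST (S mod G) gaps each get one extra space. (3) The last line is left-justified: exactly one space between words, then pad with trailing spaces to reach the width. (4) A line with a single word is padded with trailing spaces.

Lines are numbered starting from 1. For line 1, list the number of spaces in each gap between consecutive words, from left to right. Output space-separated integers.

Answer: 2 2

Derivation:
Line 1: ['coffee', 'dirty', 'it'] (min_width=15, slack=2)
Line 2: ['orange', 'version', 'go'] (min_width=17, slack=0)
Line 3: ['they', 'brick'] (min_width=10, slack=7)
Line 4: ['curtain', 'chair'] (min_width=13, slack=4)
Line 5: ['rectangle', 'it', 'year'] (min_width=17, slack=0)
Line 6: ['salty', 'yellow'] (min_width=12, slack=5)
Line 7: ['address', 'stop'] (min_width=12, slack=5)
Line 8: ['letter', 'morning'] (min_width=14, slack=3)
Line 9: ['algorithm', 'you'] (min_width=13, slack=4)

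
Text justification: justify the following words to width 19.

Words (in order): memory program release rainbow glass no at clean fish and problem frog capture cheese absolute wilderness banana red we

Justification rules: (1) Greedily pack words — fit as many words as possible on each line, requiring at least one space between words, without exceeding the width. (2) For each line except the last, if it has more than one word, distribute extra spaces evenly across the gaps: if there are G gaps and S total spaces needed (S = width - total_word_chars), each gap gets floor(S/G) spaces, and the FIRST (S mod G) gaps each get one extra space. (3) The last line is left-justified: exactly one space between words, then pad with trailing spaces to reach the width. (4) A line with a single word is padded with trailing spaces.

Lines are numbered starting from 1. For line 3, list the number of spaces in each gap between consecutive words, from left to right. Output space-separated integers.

Line 1: ['memory', 'program'] (min_width=14, slack=5)
Line 2: ['release', 'rainbow'] (min_width=15, slack=4)
Line 3: ['glass', 'no', 'at', 'clean'] (min_width=17, slack=2)
Line 4: ['fish', 'and', 'problem'] (min_width=16, slack=3)
Line 5: ['frog', 'capture', 'cheese'] (min_width=19, slack=0)
Line 6: ['absolute', 'wilderness'] (min_width=19, slack=0)
Line 7: ['banana', 'red', 'we'] (min_width=13, slack=6)

Answer: 2 2 1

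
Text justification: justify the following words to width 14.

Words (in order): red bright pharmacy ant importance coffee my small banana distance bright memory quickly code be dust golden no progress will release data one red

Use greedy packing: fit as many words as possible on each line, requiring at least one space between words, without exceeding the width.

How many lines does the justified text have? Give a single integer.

Answer: 12

Derivation:
Line 1: ['red', 'bright'] (min_width=10, slack=4)
Line 2: ['pharmacy', 'ant'] (min_width=12, slack=2)
Line 3: ['importance'] (min_width=10, slack=4)
Line 4: ['coffee', 'my'] (min_width=9, slack=5)
Line 5: ['small', 'banana'] (min_width=12, slack=2)
Line 6: ['distance'] (min_width=8, slack=6)
Line 7: ['bright', 'memory'] (min_width=13, slack=1)
Line 8: ['quickly', 'code'] (min_width=12, slack=2)
Line 9: ['be', 'dust', 'golden'] (min_width=14, slack=0)
Line 10: ['no', 'progress'] (min_width=11, slack=3)
Line 11: ['will', 'release'] (min_width=12, slack=2)
Line 12: ['data', 'one', 'red'] (min_width=12, slack=2)
Total lines: 12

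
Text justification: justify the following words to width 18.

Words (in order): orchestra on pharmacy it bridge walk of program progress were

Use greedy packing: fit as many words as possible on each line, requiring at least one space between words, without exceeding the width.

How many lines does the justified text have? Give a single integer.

Line 1: ['orchestra', 'on'] (min_width=12, slack=6)
Line 2: ['pharmacy', 'it', 'bridge'] (min_width=18, slack=0)
Line 3: ['walk', 'of', 'program'] (min_width=15, slack=3)
Line 4: ['progress', 'were'] (min_width=13, slack=5)
Total lines: 4

Answer: 4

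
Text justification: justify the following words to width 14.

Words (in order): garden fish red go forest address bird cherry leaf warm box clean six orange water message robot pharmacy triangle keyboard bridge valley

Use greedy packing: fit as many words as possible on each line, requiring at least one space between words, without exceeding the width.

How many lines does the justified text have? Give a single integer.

Line 1: ['garden', 'fish'] (min_width=11, slack=3)
Line 2: ['red', 'go', 'forest'] (min_width=13, slack=1)
Line 3: ['address', 'bird'] (min_width=12, slack=2)
Line 4: ['cherry', 'leaf'] (min_width=11, slack=3)
Line 5: ['warm', 'box', 'clean'] (min_width=14, slack=0)
Line 6: ['six', 'orange'] (min_width=10, slack=4)
Line 7: ['water', 'message'] (min_width=13, slack=1)
Line 8: ['robot', 'pharmacy'] (min_width=14, slack=0)
Line 9: ['triangle'] (min_width=8, slack=6)
Line 10: ['keyboard'] (min_width=8, slack=6)
Line 11: ['bridge', 'valley'] (min_width=13, slack=1)
Total lines: 11

Answer: 11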